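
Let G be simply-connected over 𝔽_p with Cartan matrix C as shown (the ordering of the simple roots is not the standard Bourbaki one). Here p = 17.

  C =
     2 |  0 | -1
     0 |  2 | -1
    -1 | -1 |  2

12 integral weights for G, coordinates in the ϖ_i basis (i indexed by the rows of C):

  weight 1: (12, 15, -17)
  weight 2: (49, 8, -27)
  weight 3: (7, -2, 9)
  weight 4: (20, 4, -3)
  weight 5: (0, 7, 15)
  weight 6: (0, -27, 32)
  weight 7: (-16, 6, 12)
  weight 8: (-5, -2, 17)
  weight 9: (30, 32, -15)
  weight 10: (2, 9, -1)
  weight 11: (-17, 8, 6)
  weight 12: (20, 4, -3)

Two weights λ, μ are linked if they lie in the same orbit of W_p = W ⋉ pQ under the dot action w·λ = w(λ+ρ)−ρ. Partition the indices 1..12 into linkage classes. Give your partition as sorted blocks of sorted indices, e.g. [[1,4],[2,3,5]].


Cartan matrix: type A_3 (|W|=24); un-permuting the 3 rows.

Each λ_j+ρ reduced to Ā_17; 3-tuples below use C's row order:

    λ_1+ρ ↦ (3, 0, 13)
    λ_2+ρ ↦ (7, 0, 9)
    λ_3+ρ ↦ (7, 0, 9)
    λ_4+ρ ↦ (10, 2, 2)
    λ_5+ρ ↦ (7, 0, 9)
    λ_6+ρ ↦ (7, 0, 9)
    λ_7+ρ ↦ (10, 2, 2)
    λ_8+ρ ↦ (3, 0, 13)
    λ_9+ρ ↦ (0, 2, 14)
    λ_10+ρ ↦ (3, 10, 0)
    λ_11+ρ ↦ (7, 0, 9)
    λ_12+ρ ↦ (10, 2, 2)

Grouping the 12 weights by Ā_17-representative: 5 linkage classes.

[[1, 8], [2, 3, 5, 6, 11], [4, 7, 12], [9], [10]]


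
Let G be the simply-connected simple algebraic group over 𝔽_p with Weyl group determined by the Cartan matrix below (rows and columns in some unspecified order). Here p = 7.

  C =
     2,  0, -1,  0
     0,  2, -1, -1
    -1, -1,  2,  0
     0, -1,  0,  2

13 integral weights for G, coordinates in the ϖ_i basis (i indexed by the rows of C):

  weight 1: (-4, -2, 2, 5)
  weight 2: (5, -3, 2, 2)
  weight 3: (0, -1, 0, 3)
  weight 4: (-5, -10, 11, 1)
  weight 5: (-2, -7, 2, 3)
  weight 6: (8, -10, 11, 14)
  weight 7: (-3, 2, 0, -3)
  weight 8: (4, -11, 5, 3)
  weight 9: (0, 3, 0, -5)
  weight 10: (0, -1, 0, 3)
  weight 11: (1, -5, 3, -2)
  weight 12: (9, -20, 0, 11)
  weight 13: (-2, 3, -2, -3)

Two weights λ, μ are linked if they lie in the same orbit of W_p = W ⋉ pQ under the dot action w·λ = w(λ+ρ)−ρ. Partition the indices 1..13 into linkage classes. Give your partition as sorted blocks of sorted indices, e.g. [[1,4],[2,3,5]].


Cartan matrix: type A_4 (|W|=120); un-permuting the 4 rows.

Ā_7 reps of the 13 weights (A_4, coords as presented):

  λ_1 → (1, 0, 1, 4) · λ_2 → (3, 0, 1, 2) · λ_3 → (1, 0, 1, 4) · λ_4 → (1, 0, 1, 2) · λ_5 → (3, 0, 1, 2) · λ_6 → (1, 0, 1, 2) · λ_7 → (1, 0, 1, 2) · λ_8 → (3, 0, 1, 2) · λ_9 → (1, 0, 1, 4) · λ_10 → (1, 0, 1, 4) · λ_11 → (1, 0, 1, 4) · λ_12 → (3, 0, 1, 2) · λ_13 → (1, 0, 1, 2)

The 13 indices split into 3 linkage classes (same alcove rep ⇔ same W_7-dot-orbit):

[[1, 3, 9, 10, 11], [2, 5, 8, 12], [4, 6, 7, 13]]


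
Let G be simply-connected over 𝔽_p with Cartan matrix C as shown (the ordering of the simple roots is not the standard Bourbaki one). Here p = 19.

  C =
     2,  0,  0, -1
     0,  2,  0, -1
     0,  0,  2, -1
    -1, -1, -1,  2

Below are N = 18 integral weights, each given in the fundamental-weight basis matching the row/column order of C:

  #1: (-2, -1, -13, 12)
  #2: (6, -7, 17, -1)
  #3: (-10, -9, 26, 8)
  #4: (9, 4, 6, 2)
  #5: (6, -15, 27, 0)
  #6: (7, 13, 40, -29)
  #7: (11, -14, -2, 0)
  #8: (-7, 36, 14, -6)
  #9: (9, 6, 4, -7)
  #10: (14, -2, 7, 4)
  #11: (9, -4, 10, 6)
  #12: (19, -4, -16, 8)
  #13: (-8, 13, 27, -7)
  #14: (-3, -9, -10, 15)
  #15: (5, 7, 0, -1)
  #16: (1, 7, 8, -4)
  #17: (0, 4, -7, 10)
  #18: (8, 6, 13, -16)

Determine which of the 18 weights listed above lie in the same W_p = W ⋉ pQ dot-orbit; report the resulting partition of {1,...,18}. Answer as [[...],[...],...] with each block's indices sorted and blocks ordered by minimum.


Type D_4, rank 4, |W|=192; reorder rows/cols to standard.

Each λ_j+ρ reduced to Ā_19; 4-tuples below use C's row order:

  [1] (1, 0, 12, 0)
  [2] (1, 0, 12, 0)
  [3] (0, 1, 2, 8)
  [4] (4, 1, 1, 5)
  [5] (1, 6, 2, 3)
  [6] (1, 5, 6, 2)
  [7] (1, 0, 12, 0)
  [8] (1, 6, 2, 3)
  [9] (4, 1, 1, 5)
  [10] (6, 8, 1, 0)
  [11] (1, 6, 2, 3)
  [12] (4, 1, 1, 5)
  [13] (1, 6, 2, 3)
  [14] (1, 5, 6, 2)
  [15] (6, 8, 1, 0)
  [16] (1, 5, 6, 2)
  [17] (1, 5, 6, 2)
  [18] (6, 8, 1, 0)

Partition of {1..18} into 6 W_19-dot-orbits:

[[1, 2, 7], [3], [4, 9, 12], [5, 8, 11, 13], [6, 14, 16, 17], [10, 15, 18]]


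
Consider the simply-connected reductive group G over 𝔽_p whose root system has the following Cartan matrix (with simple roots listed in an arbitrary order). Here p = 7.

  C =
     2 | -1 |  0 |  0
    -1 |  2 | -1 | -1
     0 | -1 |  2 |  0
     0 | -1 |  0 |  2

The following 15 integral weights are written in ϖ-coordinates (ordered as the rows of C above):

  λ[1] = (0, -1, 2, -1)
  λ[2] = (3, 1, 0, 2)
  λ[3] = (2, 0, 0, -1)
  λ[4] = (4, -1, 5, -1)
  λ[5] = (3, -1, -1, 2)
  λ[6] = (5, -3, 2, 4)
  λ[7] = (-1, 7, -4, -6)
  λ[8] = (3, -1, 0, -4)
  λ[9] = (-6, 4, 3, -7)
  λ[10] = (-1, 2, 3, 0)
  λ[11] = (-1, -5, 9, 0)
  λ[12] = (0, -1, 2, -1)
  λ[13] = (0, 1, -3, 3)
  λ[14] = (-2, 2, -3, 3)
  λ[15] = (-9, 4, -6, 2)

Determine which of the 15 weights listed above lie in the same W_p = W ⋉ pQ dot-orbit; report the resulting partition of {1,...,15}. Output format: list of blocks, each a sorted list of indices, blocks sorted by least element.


C ↔ D_4 under row/col permutation; |W(D_4)| = 192.

Folding the 15 weights λ_j+ρ into Ā_7 (reps in the given 4-coord order):

  λ_1 → (1, 0, 3, 0) · λ_2 → (1, 1, 2, 0) · λ_3 → (3, 1, 1, 0) · λ_4 → (1, 0, 2, 4) · λ_5 → (4, 0, 0, 3) · λ_6 → (1, 1, 2, 0) · λ_7 → (1, 0, 2, 4) · λ_8 → (1, 1, 2, 0) · λ_9 → (1, 1, 2, 0) · λ_10 → (1, 0, 3, 0) · λ_11 → (1, 0, 3, 0) · λ_12 → (1, 0, 3, 0) · λ_13 → (1, 0, 2, 4) · λ_14 → (1, 0, 2, 4) · λ_15 → (1, 0, 2, 4)

These 15 weights hit 5 W_7-dot-orbits; sizes (4, 4, 1, 5, 1):

[[1, 10, 11, 12], [2, 6, 8, 9], [3], [4, 7, 13, 14, 15], [5]]


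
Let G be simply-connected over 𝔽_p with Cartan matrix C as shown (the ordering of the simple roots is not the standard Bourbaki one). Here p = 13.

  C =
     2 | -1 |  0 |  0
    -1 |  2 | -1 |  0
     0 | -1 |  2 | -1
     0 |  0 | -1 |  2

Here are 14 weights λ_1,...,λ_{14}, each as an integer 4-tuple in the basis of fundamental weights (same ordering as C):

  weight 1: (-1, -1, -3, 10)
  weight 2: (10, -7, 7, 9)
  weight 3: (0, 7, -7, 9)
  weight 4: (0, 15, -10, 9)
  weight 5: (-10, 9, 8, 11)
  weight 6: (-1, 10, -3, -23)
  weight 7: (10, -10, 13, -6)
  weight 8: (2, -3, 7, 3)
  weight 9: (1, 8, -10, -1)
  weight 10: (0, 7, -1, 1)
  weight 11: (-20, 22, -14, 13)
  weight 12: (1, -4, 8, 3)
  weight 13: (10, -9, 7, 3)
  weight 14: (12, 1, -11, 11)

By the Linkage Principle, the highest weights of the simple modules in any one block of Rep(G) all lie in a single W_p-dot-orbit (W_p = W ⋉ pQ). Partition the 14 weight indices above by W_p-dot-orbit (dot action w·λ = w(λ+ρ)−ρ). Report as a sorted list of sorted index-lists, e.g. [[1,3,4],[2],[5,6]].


Root system A_4: the 4×4 matrix C matches after relabeling.

Each λ_j+ρ reduced to Ā_13; 4-tuples below use C's row order:

  1: (2, 0, 0, 9)
  2: (5, 1, 2, 0)
  3: (1, 2, 6, 4)
  4: (1, 3, 5, 1)
  5: (1, 3, 5, 1)
  6: (2, 0, 0, 9)
  7: (1, 8, 0, 2)
  8: (1, 2, 6, 4)
  9: (2, 0, 0, 9)
  10: (1, 8, 0, 2)
  11: (1, 2, 6, 4)
  12: (1, 2, 6, 4)
  13: (1, 8, 0, 2)
  14: (1, 8, 0, 2)

The 14 indices split into 5 linkage classes (same alcove rep ⇔ same W_13-dot-orbit):

[[1, 6, 9], [2], [3, 8, 11, 12], [4, 5], [7, 10, 13, 14]]


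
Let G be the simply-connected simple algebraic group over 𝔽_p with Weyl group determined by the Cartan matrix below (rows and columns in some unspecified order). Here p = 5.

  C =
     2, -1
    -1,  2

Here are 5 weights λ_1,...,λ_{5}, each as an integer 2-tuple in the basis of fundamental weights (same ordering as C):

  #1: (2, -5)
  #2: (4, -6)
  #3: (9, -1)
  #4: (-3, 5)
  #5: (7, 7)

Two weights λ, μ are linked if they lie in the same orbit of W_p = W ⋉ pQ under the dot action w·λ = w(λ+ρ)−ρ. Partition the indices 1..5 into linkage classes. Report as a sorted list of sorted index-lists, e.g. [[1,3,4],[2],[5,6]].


Root system A_2: the 2×2 matrix C matches after relabeling.

Each λ_j+ρ reduced to Ā_5; 2-tuples below use C's row order:

  λ_1+ρ ↦ (1, 3)
  λ_2+ρ ↦ (0, 5)
  λ_3+ρ ↦ (0, 5)
  λ_4+ρ ↦ (1, 3)
  λ_5+ρ ↦ (2, 2)

The 5 indices split into 3 linkage classes (same alcove rep ⇔ same W_5-dot-orbit):

[[1, 4], [2, 3], [5]]


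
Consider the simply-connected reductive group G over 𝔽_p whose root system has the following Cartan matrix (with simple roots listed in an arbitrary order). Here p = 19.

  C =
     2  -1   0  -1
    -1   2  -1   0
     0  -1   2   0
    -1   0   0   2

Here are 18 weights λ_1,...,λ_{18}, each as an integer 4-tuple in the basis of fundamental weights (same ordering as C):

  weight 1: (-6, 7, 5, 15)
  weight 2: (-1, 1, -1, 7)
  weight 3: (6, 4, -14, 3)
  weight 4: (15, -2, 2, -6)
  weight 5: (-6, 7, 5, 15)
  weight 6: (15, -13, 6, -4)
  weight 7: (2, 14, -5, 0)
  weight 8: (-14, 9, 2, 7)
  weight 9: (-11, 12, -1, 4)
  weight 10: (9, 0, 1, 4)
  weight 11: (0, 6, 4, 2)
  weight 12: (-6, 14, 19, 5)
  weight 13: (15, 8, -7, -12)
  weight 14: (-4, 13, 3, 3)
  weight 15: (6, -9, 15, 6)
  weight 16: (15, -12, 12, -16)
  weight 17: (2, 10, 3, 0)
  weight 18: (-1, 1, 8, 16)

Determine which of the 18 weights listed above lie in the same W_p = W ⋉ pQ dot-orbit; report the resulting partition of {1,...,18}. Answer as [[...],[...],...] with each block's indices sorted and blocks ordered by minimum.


Cartan matrix: type A_4 (|W|=120); un-permuting the 4 rows.

W_19-reps of the 18 weights in Ā_19 (same 4-coord order as C):

  [1] (5, 3, 0, 5) · [2] (0, 2, 0, 8) · [3] (1, 7, 5, 3) · [4] (10, 1, 2, 5) · [5] (5, 3, 0, 5) · [6] (1, 7, 5, 3) · [7] (3, 11, 4, 1) · [8] (5, 3, 0, 5) · [9] (5, 3, 0, 5) · [10] (10, 1, 2, 5) · [11] (1, 7, 5, 3) · [12] (10, 1, 2, 5) · [13] (5, 3, 0, 5) · [14] (3, 11, 4, 1) · [15] (1, 7, 5, 3) · [16] (10, 1, 2, 5) · [17] (3, 11, 4, 1) · [18] (0, 2, 0, 8)

These 18 weights hit 5 W_19-dot-orbits; sizes (5, 2, 4, 4, 3):

[[1, 5, 8, 9, 13], [2, 18], [3, 6, 11, 15], [4, 10, 12, 16], [7, 14, 17]]


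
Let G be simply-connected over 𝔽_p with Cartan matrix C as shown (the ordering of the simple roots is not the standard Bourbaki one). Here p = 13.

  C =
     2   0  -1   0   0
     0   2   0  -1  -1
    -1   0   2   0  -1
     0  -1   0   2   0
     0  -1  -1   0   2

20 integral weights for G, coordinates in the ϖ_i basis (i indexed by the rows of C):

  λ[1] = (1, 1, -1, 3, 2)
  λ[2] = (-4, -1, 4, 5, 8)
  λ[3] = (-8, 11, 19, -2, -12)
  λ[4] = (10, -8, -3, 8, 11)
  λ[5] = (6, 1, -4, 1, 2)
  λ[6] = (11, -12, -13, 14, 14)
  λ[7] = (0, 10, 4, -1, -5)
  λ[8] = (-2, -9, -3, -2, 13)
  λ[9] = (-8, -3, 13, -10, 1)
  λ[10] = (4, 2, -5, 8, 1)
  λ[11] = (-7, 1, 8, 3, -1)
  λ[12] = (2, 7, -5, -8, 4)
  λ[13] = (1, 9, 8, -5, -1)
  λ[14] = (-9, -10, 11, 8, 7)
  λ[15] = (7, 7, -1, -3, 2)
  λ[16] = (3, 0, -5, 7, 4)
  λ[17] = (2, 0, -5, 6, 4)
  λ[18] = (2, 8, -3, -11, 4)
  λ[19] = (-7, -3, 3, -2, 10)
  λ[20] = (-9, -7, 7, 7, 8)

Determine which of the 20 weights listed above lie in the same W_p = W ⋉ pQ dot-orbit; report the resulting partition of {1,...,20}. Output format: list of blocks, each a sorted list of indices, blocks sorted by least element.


Root system A_5: the 5×5 matrix C matches after relabeling.

Alcove-folded reps (p=13, 20 weights, presented ϖ-order):

  λ_1 → (2, 2, 0, 4, 3);  λ_2 → (2, 1, 2, 0, 6);  λ_3 → (1, 7, 1, 0, 4);  λ_4 → (1, 1, 1, 7, 2);  λ_5 → (4, 2, 3, 2, 0);  λ_6 → (2, 1, 2, 0, 6);  λ_7 → (1, 7, 1, 0, 4);  λ_8 → (1, 1, 1, 7, 2);  λ_9 → (2, 1, 2, 0, 6);  λ_10 → (1, 1, 1, 7, 2);  λ_11 → (4, 2, 3, 2, 0);  λ_12 → (1, 1, 3, 7, 1);  λ_13 → (4, 2, 3, 2, 0);  λ_14 → (1, 1, 3, 7, 1);  λ_15 → (2, 2, 0, 4, 3);  λ_16 → (1, 1, 3, 7, 1);  λ_17 → (1, 1, 3, 7, 1);  λ_18 → (1, 1, 1, 7, 2);  λ_19 → (2, 1, 2, 0, 6);  λ_20 → (2, 2, 0, 4, 3)

Partition of {1..20} into 6 W_13-dot-orbits:

[[1, 15, 20], [2, 6, 9, 19], [3, 7], [4, 8, 10, 18], [5, 11, 13], [12, 14, 16, 17]]


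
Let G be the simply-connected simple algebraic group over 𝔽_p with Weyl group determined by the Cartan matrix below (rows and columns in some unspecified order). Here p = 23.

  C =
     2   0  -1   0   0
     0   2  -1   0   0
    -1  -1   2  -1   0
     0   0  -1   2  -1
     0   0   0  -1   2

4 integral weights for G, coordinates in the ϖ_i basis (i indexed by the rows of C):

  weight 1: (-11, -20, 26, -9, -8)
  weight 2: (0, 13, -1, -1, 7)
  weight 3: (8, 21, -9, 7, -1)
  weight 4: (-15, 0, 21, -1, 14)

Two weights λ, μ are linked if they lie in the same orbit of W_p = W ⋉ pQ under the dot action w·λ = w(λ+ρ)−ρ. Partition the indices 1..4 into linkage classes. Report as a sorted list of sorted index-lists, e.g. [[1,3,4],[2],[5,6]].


C ↔ D_5 under row/col permutation; |W(D_5)| = 1920.

λ_j+ρ reflected into Ā_23 (⟨·,θ^∨⟩≤23); 5-tuples as given:

    1: (7, 2, 0, 4, 2)
    2: (1, 14, 0, 0, 8)
    3: (1, 14, 0, 0, 8)
    4: (1, 14, 0, 0, 8)

Grouping the 4 weights by Ā_23-representative: 2 linkage classes.

[[1], [2, 3, 4]]


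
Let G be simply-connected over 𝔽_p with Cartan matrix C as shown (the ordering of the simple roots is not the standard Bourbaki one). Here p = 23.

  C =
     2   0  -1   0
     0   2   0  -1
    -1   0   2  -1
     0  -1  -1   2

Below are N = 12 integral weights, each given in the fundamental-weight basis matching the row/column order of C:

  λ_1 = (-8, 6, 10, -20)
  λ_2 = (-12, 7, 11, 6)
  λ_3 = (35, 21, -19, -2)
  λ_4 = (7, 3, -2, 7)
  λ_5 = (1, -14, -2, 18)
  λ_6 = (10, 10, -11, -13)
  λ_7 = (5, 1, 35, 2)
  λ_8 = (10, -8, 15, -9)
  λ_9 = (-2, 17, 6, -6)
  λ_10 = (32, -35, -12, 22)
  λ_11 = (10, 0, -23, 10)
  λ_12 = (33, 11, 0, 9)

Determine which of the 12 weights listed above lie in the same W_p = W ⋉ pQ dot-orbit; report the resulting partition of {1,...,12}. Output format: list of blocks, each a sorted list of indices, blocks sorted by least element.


Type A_4, rank 4, |W|=120; reorder rows/cols to standard.

Folding the 12 weights λ_j+ρ into Ā_23 (reps in the given 4-coord order):

  [1] (7, 4, 1, 7) · [2] (7, 4, 1, 7) · [3] (1, 13, 1, 5) · [4] (7, 4, 1, 7) · [5] (1, 13, 1, 5) · [6] (11, 10, 0, 1) · [7] (1, 13, 1, 5) · [8] (7, 4, 1, 7) · [9] (1, 13, 1, 5) · [10] (11, 10, 0, 1) · [11] (11, 10, 0, 1) · [12] (11, 10, 0, 1)

Partition of {1..12} into 3 W_23-dot-orbits:

[[1, 2, 4, 8], [3, 5, 7, 9], [6, 10, 11, 12]]


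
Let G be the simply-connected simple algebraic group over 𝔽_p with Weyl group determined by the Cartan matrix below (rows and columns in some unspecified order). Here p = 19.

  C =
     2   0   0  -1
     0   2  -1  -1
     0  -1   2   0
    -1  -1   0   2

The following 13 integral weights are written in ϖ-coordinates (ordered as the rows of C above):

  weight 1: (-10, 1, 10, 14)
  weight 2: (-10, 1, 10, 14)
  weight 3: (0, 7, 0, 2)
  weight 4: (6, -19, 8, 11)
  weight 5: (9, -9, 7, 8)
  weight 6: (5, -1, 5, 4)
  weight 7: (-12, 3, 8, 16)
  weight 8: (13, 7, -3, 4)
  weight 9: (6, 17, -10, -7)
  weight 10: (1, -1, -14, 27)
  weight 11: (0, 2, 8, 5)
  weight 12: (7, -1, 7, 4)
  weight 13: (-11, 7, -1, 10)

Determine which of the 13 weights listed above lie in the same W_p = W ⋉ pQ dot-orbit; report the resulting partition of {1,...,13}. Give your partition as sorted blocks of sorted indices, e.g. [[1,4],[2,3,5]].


A_4 Cartan matrix, 4 simple roots permuted; ρ=(1,1,1,1).

W_19-reps of the 13 weights in Ā_19 (same 4-coord order as C):

    λ_1 → (0, 2, 2, 6)
    λ_2 → (0, 2, 2, 6)
    λ_3 → (1, 8, 1, 3)
    λ_4 → (1, 3, 9, 6)
    λ_5 → (10, 8, 0, 1)
    λ_6 → (6, 0, 6, 5)
    λ_7 → (0, 2, 2, 6)
    λ_8 → (6, 0, 6, 5)
    λ_9 → (1, 3, 9, 6)
    λ_10 → (0, 2, 2, 6)
    λ_11 → (1, 3, 9, 6)
    λ_12 → (6, 0, 6, 5)
    λ_13 → (10, 8, 0, 1)

Linkage partition of the 13 weights (5 classes, p=19):

[[1, 2, 7, 10], [3], [4, 9, 11], [5, 13], [6, 8, 12]]


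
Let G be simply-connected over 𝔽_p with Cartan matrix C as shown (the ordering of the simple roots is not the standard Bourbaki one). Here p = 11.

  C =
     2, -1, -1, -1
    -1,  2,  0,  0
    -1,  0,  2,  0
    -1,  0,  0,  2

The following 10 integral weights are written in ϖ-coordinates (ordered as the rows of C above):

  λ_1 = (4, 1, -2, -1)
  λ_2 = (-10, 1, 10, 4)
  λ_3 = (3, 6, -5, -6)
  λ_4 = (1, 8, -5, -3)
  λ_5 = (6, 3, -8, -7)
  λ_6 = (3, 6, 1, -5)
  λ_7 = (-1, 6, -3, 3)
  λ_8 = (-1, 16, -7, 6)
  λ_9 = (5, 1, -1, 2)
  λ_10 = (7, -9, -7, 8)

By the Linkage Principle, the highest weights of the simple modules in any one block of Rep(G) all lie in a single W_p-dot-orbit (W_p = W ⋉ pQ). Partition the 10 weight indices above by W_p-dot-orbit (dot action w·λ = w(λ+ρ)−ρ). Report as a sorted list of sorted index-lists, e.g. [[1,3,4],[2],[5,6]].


Type D_4, rank 4, |W|=192; reorder rows/cols to standard.

Folding the 10 weights λ_j+ρ into Ā_11 (reps in the given 4-coord order):

  1: (4, 2, 1, 0);  2: (2, 5, 0, 2);  3: (4, 2, 1, 0);  4: (2, 5, 0, 2);  5: (4, 2, 1, 0);  6: (2, 5, 0, 2);  7: (2, 5, 0, 2);  8: (4, 2, 1, 0);  9: (0, 2, 0, 3);  10: (0, 2, 0, 3)

These 10 weights hit 3 W_11-dot-orbits; sizes (4, 4, 2):

[[1, 3, 5, 8], [2, 4, 6, 7], [9, 10]]


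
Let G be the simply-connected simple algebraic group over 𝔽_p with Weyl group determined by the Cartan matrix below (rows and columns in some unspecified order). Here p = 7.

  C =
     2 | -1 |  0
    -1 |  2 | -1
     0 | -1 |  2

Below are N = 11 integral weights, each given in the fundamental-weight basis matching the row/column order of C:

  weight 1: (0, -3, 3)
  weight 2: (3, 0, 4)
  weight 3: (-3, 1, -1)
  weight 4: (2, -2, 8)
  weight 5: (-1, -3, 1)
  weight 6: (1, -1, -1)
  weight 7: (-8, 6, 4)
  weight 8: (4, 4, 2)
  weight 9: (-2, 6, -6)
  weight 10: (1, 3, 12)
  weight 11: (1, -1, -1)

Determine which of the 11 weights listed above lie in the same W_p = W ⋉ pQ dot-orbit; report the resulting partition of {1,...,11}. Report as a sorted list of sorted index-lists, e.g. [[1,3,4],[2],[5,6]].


A_3 Cartan matrix, 3 simple roots permuted; ρ=(1,1,1).

Alcove-folded reps (p=7, 11 weights, presented ϖ-order):

  [1] (1, 1, 2)
  [2] (1, 1, 2)
  [3] (2, 0, 0)
  [4] (1, 1, 3)
  [5] (2, 0, 0)
  [6] (2, 0, 0)
  [7] (2, 0, 0)
  [8] (1, 1, 3)
  [9] (1, 1, 5)
  [10] (1, 1, 2)
  [11] (2, 0, 0)

Grouping the 11 weights by Ā_7-representative: 4 linkage classes.

[[1, 2, 10], [3, 5, 6, 7, 11], [4, 8], [9]]


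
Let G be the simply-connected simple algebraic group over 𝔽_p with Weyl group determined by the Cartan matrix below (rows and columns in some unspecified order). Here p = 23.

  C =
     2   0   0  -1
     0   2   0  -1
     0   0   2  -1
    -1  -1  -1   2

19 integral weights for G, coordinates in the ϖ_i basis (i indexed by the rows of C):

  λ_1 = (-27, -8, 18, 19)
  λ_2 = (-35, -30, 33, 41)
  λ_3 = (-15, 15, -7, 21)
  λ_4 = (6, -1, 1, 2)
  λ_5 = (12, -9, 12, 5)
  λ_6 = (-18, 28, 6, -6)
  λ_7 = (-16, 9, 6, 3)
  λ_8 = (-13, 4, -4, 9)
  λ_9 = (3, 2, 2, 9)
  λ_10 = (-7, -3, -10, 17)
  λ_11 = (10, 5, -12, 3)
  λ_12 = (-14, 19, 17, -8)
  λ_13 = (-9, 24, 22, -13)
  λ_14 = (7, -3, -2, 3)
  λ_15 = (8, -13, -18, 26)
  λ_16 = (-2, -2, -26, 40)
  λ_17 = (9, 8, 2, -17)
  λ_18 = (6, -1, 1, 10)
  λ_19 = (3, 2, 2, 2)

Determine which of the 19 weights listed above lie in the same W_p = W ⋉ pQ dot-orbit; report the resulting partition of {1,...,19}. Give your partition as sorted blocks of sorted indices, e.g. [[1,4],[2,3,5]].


Cartan matrix: type D_4 (|W|=192); un-permuting the 4 rows.

Ā_23 reps of the 19 weights (D_4, coords as presented):

    1: (4, 3, 3, 3)
    2: (4, 1, 4, 6)
    3: (1, 1, 9, 5)
    4: (7, 0, 2, 3)
    5: (4, 1, 4, 6)
    6: (1, 1, 9, 5)
    7: (4, 1, 4, 6)
    8: (7, 0, 2, 3)
    9: (4, 3, 3, 3)
    10: (6, 2, 9, 1)
    11: (4, 1, 4, 6)
    12: (7, 0, 2, 3)
    13: (7, 0, 2, 3)
    14: (8, 2, 1, 1)
    15: (4, 1, 4, 6)
    16: (1, 1, 9, 5)
    17: (4, 3, 3, 3)
    18: (7, 0, 2, 3)
    19: (4, 3, 3, 3)

Partition of {1..19} into 6 W_23-dot-orbits:

[[1, 9, 17, 19], [2, 5, 7, 11, 15], [3, 6, 16], [4, 8, 12, 13, 18], [10], [14]]


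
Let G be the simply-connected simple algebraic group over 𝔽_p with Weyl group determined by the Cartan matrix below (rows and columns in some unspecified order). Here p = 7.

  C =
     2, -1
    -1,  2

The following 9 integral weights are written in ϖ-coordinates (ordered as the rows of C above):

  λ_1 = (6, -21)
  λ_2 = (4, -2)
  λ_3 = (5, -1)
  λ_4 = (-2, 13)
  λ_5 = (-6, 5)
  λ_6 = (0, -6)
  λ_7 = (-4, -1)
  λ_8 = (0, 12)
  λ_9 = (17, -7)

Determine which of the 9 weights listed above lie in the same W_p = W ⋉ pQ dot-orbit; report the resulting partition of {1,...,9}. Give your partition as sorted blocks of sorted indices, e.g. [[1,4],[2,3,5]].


Type A_2, rank 2, |W|=6; reorder rows/cols to standard.

Alcove-folded reps (p=7, 9 weights, presented ϖ-order):

    λ_1 → (6, 0)
    λ_2 → (4, 1)
    λ_3 → (6, 0)
    λ_4 → (6, 0)
    λ_5 → (5, 1)
    λ_6 → (4, 1)
    λ_7 → (0, 3)
    λ_8 → (6, 0)
    λ_9 → (4, 1)

Linkage partition of the 9 weights (4 classes, p=7):

[[1, 3, 4, 8], [2, 6, 9], [5], [7]]


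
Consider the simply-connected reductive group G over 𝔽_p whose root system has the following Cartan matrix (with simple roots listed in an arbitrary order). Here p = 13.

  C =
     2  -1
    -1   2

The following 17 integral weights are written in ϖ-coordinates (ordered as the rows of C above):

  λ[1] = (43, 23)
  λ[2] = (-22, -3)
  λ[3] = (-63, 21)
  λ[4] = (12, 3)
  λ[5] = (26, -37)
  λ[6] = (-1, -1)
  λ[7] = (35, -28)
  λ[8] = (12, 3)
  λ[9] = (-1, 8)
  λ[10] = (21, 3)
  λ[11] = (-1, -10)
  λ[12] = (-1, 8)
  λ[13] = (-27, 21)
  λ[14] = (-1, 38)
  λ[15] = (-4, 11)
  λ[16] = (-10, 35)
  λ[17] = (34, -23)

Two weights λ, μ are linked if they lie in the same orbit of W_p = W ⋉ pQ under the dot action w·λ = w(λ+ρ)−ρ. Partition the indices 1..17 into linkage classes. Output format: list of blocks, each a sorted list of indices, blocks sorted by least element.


A_2 Cartan matrix, 2 simple roots permuted; ρ=(1,1).

Ā_13 reps of the 17 weights (A_2, coords as presented):

  λ_1+ρ ↦ (8, 3)
  λ_2+ρ ↦ (8, 3)
  λ_3+ρ ↦ (3, 9)
  λ_4+ρ ↦ (9, 0)
  λ_5+ρ ↦ (3, 9)
  λ_6+ρ ↦ (0, 0)
  λ_7+ρ ↦ (3, 9)
  λ_8+ρ ↦ (9, 0)
  λ_9+ρ ↦ (0, 9)
  λ_10+ρ ↦ (0, 9)
  λ_11+ρ ↦ (9, 0)
  λ_12+ρ ↦ (0, 9)
  λ_13+ρ ↦ (0, 9)
  λ_14+ρ ↦ (0, 0)
  λ_15+ρ ↦ (3, 9)
  λ_16+ρ ↦ (3, 9)
  λ_17+ρ ↦ (0, 9)

5 distinct reps among the 17 weights ⇒ 5 W_13-linkage classes:

[[1, 2], [3, 5, 7, 15, 16], [4, 8, 11], [6, 14], [9, 10, 12, 13, 17]]


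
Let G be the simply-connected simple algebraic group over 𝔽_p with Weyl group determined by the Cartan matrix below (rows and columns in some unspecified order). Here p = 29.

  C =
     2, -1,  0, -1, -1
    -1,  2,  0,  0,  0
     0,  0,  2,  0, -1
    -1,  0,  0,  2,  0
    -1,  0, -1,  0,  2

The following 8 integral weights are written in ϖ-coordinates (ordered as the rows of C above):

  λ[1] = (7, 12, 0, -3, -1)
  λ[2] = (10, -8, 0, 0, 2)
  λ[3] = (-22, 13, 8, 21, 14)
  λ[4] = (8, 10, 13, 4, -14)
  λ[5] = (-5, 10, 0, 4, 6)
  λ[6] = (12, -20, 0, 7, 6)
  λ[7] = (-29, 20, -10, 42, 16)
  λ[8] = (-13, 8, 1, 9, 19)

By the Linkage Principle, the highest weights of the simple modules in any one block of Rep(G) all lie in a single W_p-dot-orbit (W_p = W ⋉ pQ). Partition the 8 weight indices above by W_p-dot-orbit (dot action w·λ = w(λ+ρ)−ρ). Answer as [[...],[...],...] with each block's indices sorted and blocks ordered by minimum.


Type D_5, rank 5, |W|=1920; reorder rows/cols to standard.

W_29-reps of the 8 weights in Ā_29 (same 5-coord order as C):

  [1] (6, 13, 1, 2, 0)
  [2] (4, 7, 1, 1, 3)
  [3] (4, 7, 1, 1, 3)
  [4] (4, 7, 1, 1, 3)
  [5] (4, 7, 1, 1, 3)
  [6] (6, 13, 1, 2, 0)
  [7] (4, 7, 1, 1, 3)
  [8] (7, 3, 2, 2, 0)

Partition of {1..8} into 3 W_29-dot-orbits:

[[1, 6], [2, 3, 4, 5, 7], [8]]


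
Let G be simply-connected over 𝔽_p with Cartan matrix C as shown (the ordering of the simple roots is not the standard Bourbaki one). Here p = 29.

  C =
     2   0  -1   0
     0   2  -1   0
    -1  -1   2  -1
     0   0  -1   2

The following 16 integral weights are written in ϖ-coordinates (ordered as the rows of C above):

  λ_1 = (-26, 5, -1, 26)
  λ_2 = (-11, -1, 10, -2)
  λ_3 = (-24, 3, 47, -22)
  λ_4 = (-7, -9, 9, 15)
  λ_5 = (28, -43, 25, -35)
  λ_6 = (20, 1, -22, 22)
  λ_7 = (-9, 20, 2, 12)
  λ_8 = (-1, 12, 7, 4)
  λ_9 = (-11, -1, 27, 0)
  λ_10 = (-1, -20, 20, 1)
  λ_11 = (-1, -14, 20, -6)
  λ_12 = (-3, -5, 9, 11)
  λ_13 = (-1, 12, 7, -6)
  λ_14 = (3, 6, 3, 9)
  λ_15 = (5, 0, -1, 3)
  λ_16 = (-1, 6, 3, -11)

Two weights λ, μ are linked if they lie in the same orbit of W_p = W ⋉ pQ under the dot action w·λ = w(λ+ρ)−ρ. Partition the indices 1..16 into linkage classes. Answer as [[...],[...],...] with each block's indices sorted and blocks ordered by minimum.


Root system D_4: the 4×4 matrix C matches after relabeling.

W_29-reps of the 16 weights in Ā_29 (same 4-coord order as C):

    λ_1+ρ ↦ (0, 19, 2, 2)
    λ_2+ρ ↦ (10, 0, 0, 1)
    λ_3+ρ ↦ (0, 19, 2, 2)
    λ_4+ρ ↦ (2, 4, 4, 12)
    λ_5+ρ ↦ (0, 13, 3, 5)
    λ_6+ρ ↦ (0, 19, 2, 2)
    λ_7+ρ ↦ (0, 13, 3, 5)
    λ_8+ρ ↦ (0, 13, 3, 5)
    λ_9+ρ ↦ (10, 0, 0, 1)
    λ_10+ρ ↦ (0, 19, 2, 2)
    λ_11+ρ ↦ (0, 13, 3, 5)
    λ_12+ρ ↦ (2, 4, 4, 12)
    λ_13+ρ ↦ (0, 13, 3, 5)
    λ_14+ρ ↦ (4, 7, 4, 10)
    λ_15+ρ ↦ (6, 1, 0, 4)
    λ_16+ρ ↦ (6, 1, 0, 4)

6 distinct reps among the 16 weights ⇒ 6 W_29-linkage classes:

[[1, 3, 6, 10], [2, 9], [4, 12], [5, 7, 8, 11, 13], [14], [15, 16]]


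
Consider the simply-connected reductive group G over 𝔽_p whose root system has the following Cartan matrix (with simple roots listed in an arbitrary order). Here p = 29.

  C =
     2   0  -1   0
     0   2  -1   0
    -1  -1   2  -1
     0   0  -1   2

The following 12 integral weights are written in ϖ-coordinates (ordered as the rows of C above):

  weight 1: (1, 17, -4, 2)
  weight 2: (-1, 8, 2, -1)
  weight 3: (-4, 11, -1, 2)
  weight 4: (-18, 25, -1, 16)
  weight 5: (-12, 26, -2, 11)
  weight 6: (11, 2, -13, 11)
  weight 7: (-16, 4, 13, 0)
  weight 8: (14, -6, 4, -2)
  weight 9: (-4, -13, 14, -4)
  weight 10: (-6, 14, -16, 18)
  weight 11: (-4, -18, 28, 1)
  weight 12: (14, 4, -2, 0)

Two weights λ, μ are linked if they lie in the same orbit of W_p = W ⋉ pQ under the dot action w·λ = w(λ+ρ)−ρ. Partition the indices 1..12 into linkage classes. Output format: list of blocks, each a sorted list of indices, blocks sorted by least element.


Cartan matrix: type D_4 (|W|=192); un-permuting the 4 rows.

Folding the 12 weights λ_j+ρ into Ā_29 (reps in the given 4-coord order):

  1: (1, 15, 2, 0)
  2: (0, 9, 3, 0)
  3: (0, 9, 3, 0)
  4: (0, 9, 3, 0)
  5: (1, 15, 2, 0)
  6: (0, 9, 3, 0)
  7: (14, 4, 1, 0)
  8: (14, 4, 1, 0)
  9: (0, 9, 3, 0)
  10: (14, 4, 1, 0)
  11: (1, 15, 2, 0)
  12: (14, 4, 1, 0)

3 distinct reps among the 12 weights ⇒ 3 W_29-linkage classes:

[[1, 5, 11], [2, 3, 4, 6, 9], [7, 8, 10, 12]]


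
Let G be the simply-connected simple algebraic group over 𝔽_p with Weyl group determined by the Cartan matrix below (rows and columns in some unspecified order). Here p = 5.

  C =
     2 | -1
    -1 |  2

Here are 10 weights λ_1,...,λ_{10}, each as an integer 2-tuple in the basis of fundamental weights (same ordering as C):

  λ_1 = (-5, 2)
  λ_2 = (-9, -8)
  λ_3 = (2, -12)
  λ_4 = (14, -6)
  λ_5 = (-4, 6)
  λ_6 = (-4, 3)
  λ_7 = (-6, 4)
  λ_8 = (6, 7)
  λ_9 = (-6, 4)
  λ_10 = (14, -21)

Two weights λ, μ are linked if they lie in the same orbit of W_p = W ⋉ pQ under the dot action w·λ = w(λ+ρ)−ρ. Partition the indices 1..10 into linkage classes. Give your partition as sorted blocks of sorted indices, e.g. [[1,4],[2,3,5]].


Type A_2, rank 2, |W|=6; reorder rows/cols to standard.

Alcove-folded reps (p=5, 10 weights, presented ϖ-order):

    [1] (3, 1)
    [2] (2, 3)
    [3] (1, 2)
    [4] (5, 0)
    [5] (1, 2)
    [6] (3, 1)
    [7] (5, 0)
    [8] (2, 3)
    [9] (5, 0)
    [10] (5, 0)

These 10 weights hit 4 W_5-dot-orbits; sizes (2, 2, 2, 4):

[[1, 6], [2, 8], [3, 5], [4, 7, 9, 10]]


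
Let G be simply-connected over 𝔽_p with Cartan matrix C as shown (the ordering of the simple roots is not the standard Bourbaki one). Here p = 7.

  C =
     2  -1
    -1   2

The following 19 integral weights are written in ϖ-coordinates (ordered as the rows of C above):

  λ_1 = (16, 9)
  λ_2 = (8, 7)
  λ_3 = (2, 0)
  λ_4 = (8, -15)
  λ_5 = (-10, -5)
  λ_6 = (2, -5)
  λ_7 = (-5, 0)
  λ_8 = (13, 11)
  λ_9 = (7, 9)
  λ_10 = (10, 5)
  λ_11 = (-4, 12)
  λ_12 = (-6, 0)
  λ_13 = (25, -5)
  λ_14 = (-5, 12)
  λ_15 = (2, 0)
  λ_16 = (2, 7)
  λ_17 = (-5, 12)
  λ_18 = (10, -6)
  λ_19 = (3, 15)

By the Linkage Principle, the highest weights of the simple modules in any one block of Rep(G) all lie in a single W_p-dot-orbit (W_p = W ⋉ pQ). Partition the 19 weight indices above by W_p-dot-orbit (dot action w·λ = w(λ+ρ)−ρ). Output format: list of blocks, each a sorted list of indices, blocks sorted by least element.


Cartan matrix: type A_2 (|W|=6); un-permuting the 2 rows.

W_7-reps of the 19 weights in Ā_7 (same 2-coord order as C):

  [1] (1, 3) · [2] (2, 1) · [3] (3, 1) · [4] (2, 0) · [5] (2, 1) · [6] (1, 3) · [7] (1, 3) · [8] (2, 0) · [9] (1, 3) · [10] (3, 1) · [11] (3, 1) · [12] (1, 4) · [13] (1, 4) · [14] (2, 1) · [15] (3, 1) · [16] (1, 3) · [17] (2, 1) · [18] (2, 1) · [19] (1, 4)

The 19 indices split into 5 linkage classes (same alcove rep ⇔ same W_7-dot-orbit):

[[1, 6, 7, 9, 16], [2, 5, 14, 17, 18], [3, 10, 11, 15], [4, 8], [12, 13, 19]]


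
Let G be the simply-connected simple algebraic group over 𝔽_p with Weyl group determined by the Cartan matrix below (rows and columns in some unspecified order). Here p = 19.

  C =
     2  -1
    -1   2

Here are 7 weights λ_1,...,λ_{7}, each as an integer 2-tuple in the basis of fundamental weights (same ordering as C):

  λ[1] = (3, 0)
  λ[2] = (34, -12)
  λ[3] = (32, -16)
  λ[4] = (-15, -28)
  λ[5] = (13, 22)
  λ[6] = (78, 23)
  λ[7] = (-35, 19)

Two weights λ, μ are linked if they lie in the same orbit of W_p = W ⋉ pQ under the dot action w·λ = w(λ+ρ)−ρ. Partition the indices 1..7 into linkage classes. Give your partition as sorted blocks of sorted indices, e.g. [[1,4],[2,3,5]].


Root system A_2: the 2×2 matrix C matches after relabeling.

W_19-reps of the 7 weights in Ā_19 (same 2-coord order as C):

  λ_1+ρ ↦ (4, 1);  λ_2+ρ ↦ (3, 5);  λ_3+ρ ↦ (4, 1);  λ_4+ρ ↦ (3, 5);  λ_5+ρ ↦ (4, 1);  λ_6+ρ ↦ (3, 5);  λ_7+ρ ↦ (4, 1)

2 distinct reps among the 7 weights ⇒ 2 W_19-linkage classes:

[[1, 3, 5, 7], [2, 4, 6]]


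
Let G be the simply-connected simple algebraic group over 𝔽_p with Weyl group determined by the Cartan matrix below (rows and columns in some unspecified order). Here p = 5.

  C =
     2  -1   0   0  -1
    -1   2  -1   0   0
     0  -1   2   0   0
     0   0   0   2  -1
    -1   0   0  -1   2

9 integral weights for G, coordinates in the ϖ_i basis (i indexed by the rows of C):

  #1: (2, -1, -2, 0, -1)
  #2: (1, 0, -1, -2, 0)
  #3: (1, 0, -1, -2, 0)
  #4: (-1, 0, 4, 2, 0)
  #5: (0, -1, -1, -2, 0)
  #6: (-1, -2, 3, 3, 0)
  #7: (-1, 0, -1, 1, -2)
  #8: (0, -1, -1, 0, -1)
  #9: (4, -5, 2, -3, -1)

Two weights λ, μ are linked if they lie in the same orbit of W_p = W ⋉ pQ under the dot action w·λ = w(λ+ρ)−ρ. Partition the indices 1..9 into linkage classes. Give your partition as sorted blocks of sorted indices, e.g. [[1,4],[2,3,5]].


Type A_5, rank 5, |W|=720; reorder rows/cols to standard.

Ā_5 reps of the 9 weights (A_5, coords as presented):

  λ_1 → (2, 1, 0, 1, 0)
  λ_2 → (2, 1, 0, 1, 0)
  λ_3 → (2, 1, 0, 1, 0)
  λ_4 → (1, 0, 0, 1, 0)
  λ_5 → (1, 0, 0, 1, 0)
  λ_6 → (1, 0, 0, 1, 0)
  λ_7 → (1, 0, 0, 1, 0)
  λ_8 → (1, 0, 0, 1, 0)
  λ_9 → (1, 2, 1, 0, 1)

Linkage partition of the 9 weights (3 classes, p=5):

[[1, 2, 3], [4, 5, 6, 7, 8], [9]]


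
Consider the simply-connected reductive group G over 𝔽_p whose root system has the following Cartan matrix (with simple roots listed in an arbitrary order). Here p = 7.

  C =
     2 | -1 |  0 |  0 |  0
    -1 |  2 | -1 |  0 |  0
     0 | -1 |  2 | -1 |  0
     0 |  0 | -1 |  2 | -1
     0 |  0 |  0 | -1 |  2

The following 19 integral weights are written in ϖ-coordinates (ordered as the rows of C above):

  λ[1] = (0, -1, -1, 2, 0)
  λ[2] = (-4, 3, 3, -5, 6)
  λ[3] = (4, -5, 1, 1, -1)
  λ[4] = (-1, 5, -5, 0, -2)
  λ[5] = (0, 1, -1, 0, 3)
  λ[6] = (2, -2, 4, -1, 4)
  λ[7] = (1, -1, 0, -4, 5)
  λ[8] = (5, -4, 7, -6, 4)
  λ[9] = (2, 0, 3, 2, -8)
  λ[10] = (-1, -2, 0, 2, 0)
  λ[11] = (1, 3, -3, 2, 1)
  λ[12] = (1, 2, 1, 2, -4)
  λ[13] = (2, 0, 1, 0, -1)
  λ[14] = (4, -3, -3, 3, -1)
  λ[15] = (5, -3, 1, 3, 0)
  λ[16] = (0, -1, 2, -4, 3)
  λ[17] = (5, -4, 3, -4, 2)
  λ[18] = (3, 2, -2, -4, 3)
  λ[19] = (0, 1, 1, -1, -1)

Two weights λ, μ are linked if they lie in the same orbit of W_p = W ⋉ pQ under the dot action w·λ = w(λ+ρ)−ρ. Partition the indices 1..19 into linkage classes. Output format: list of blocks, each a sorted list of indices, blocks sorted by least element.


A_5 Cartan matrix, 5 simple roots permuted; ρ=(1,1,1,1,1).

W_7-reps of the 19 weights in Ā_7 (same 5-coord order as C):

    1: (1, 0, 0, 3, 1)
    2: (1, 0, 0, 3, 1)
    3: (1, 2, 2, 0, 0)
    4: (0, 2, 0, 1, 3)
    5: (0, 2, 0, 1, 3)
    6: (1, 2, 2, 0, 0)
    7: (0, 2, 0, 1, 3)
    8: (0, 2, 0, 1, 3)
    9: (1, 0, 0, 3, 1)
    10: (1, 0, 0, 3, 1)
    11: (0, 2, 2, 1, 0)
    12: (1, 2, 2, 0, 0)
    13: (3, 1, 2, 1, 0)
    14: (1, 2, 2, 0, 0)
    15: (0, 2, 0, 1, 3)
    16: (1, 0, 0, 3, 1)
    17: (3, 1, 2, 1, 0)
    18: (3, 1, 2, 1, 0)
    19: (1, 2, 2, 0, 0)

The 19 indices split into 5 linkage classes (same alcove rep ⇔ same W_7-dot-orbit):

[[1, 2, 9, 10, 16], [3, 6, 12, 14, 19], [4, 5, 7, 8, 15], [11], [13, 17, 18]]


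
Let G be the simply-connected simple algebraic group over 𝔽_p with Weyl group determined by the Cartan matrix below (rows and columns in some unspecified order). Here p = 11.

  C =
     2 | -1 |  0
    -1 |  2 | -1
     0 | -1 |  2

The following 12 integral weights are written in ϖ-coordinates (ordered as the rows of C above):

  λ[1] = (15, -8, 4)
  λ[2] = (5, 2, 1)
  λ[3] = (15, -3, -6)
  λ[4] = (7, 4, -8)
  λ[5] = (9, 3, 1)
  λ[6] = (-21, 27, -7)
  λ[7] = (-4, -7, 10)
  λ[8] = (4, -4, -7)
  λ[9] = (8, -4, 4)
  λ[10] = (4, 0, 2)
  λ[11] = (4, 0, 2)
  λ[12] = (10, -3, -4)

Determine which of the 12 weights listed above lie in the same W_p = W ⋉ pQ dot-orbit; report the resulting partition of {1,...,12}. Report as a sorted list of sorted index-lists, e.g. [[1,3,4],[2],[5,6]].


Cartan matrix: type A_3 (|W|=24); un-permuting the 3 rows.

Each λ_j+ρ reduced to Ā_11; 3-tuples below use C's row order:

  λ_1 → (4, 2, 3) · λ_2 → (6, 3, 2) · λ_3 → (4, 2, 3) · λ_4 → (4, 2, 3) · λ_5 → (5, 1, 3) · λ_6 → (6, 3, 2) · λ_7 → (6, 3, 2) · λ_8 → (4, 2, 3) · λ_9 → (6, 3, 2) · λ_10 → (5, 1, 3) · λ_11 → (5, 1, 3) · λ_12 → (6, 3, 2)

The 12 indices split into 3 linkage classes (same alcove rep ⇔ same W_11-dot-orbit):

[[1, 3, 4, 8], [2, 6, 7, 9, 12], [5, 10, 11]]


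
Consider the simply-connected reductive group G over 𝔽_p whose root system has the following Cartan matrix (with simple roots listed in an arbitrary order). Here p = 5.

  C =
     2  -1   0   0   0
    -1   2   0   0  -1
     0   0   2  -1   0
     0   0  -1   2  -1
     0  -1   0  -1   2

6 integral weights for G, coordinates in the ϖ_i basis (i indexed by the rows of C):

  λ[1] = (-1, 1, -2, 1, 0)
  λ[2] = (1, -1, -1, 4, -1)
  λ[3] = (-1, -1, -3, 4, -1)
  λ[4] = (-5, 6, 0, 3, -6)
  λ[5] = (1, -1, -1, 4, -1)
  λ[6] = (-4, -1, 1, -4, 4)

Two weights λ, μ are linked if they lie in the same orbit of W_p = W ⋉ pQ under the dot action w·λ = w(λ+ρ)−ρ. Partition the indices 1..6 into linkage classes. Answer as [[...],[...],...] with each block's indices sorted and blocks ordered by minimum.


A_5 Cartan matrix, 5 simple roots permuted; ρ=(1,1,1,1,1).

Folding the 6 weights λ_j+ρ into Ā_5 (reps in the given 5-coord order):

  λ_1+ρ ↦ (0, 2, 1, 1, 1) · λ_2+ρ ↦ (0, 0, 2, 3, 0) · λ_3+ρ ↦ (0, 0, 2, 3, 0) · λ_4+ρ ↦ (0, 2, 1, 1, 1) · λ_5+ρ ↦ (0, 0, 2, 3, 0) · λ_6+ρ ↦ (0, 2, 1, 1, 1)

Grouping the 6 weights by Ā_5-representative: 2 linkage classes.

[[1, 4, 6], [2, 3, 5]]


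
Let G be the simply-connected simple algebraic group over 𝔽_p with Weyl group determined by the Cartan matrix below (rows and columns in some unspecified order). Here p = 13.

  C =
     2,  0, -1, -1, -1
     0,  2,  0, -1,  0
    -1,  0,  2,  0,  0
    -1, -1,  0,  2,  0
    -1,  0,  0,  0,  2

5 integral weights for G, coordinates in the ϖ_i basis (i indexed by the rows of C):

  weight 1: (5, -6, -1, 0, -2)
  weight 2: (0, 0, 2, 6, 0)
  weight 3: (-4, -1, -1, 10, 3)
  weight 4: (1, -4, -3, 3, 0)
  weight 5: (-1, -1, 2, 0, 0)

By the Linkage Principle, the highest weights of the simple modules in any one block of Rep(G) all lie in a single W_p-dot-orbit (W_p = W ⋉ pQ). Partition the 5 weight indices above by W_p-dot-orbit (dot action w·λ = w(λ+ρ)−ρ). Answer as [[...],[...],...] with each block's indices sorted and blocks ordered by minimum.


D_5 Cartan matrix, 5 simple roots permuted; ρ=(1,1,1,1,1).

Alcove-folded reps (p=13, 5 weights, presented ϖ-order):

  λ_1 → (1, 1, 0, 4, 1);  λ_2 → (0, 0, 3, 1, 1);  λ_3 → (0, 0, 3, 1, 1);  λ_4 → (0, 3, 2, 1, 1);  λ_5 → (0, 0, 3, 1, 1)

Partition of {1..5} into 3 W_13-dot-orbits:

[[1], [2, 3, 5], [4]]


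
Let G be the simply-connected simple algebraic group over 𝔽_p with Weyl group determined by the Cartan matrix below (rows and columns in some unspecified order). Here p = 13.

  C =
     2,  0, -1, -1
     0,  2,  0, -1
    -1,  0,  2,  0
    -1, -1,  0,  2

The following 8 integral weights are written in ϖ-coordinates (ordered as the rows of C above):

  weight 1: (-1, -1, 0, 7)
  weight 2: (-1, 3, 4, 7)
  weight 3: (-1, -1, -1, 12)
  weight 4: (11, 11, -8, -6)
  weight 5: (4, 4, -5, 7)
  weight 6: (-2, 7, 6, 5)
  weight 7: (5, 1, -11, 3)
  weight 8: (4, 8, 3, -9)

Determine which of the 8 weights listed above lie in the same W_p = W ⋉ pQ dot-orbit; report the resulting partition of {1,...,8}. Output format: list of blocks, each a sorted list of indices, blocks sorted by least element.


Type A_4, rank 4, |W|=120; reorder rows/cols to standard.

λ_j+ρ reflected into Ā_13 (⟨·,θ^∨⟩≤13); 4-tuples as given:

  1: (0, 0, 1, 8);  2: (0, 0, 1, 8);  3: (0, 0, 0, 13);  4: (0, 1, 1, 5);  5: (0, 0, 1, 8);  6: (0, 1, 1, 5);  7: (4, 2, 6, 0);  8: (3, 1, 1, 5)

These 8 weights hit 5 W_13-dot-orbits; sizes (3, 1, 2, 1, 1):

[[1, 2, 5], [3], [4, 6], [7], [8]]


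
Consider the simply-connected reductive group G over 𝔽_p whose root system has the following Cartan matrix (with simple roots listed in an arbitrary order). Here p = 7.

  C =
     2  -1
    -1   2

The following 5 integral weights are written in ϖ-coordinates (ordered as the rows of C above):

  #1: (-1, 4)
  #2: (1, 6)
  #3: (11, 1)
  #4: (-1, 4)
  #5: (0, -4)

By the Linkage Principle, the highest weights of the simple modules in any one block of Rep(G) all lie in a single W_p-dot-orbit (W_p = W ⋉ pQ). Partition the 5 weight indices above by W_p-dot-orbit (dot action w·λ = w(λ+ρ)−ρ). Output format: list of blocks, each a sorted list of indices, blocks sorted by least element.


Type A_2, rank 2, |W|=6; reorder rows/cols to standard.

Folding the 5 weights λ_j+ρ into Ā_7 (reps in the given 2-coord order):

  λ_1 → (0, 5) · λ_2 → (0, 5) · λ_3 → (0, 5) · λ_4 → (0, 5) · λ_5 → (2, 1)

Grouping the 5 weights by Ā_7-representative: 2 linkage classes.

[[1, 2, 3, 4], [5]]
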